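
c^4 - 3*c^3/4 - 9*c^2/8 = c^2*(c - 3/2)*(c + 3/4)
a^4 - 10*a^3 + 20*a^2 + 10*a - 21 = (a - 7)*(a - 3)*(a - 1)*(a + 1)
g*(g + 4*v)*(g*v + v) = g^3*v + 4*g^2*v^2 + g^2*v + 4*g*v^2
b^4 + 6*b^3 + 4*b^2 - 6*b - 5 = (b - 1)*(b + 1)^2*(b + 5)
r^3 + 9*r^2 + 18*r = r*(r + 3)*(r + 6)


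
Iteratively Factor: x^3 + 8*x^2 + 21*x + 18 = (x + 2)*(x^2 + 6*x + 9) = (x + 2)*(x + 3)*(x + 3)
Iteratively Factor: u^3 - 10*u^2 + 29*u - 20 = (u - 4)*(u^2 - 6*u + 5) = (u - 4)*(u - 1)*(u - 5)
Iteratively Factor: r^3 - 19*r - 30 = (r - 5)*(r^2 + 5*r + 6) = (r - 5)*(r + 3)*(r + 2)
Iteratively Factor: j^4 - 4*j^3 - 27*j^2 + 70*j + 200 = (j - 5)*(j^3 + j^2 - 22*j - 40) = (j - 5)^2*(j^2 + 6*j + 8) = (j - 5)^2*(j + 2)*(j + 4)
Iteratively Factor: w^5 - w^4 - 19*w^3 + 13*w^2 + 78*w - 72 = (w - 1)*(w^4 - 19*w^2 - 6*w + 72) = (w - 2)*(w - 1)*(w^3 + 2*w^2 - 15*w - 36) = (w - 2)*(w - 1)*(w + 3)*(w^2 - w - 12) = (w - 2)*(w - 1)*(w + 3)^2*(w - 4)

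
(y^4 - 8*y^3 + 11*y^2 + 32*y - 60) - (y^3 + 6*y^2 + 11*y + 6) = y^4 - 9*y^3 + 5*y^2 + 21*y - 66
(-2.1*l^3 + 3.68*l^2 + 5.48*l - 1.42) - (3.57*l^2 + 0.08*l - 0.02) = -2.1*l^3 + 0.11*l^2 + 5.4*l - 1.4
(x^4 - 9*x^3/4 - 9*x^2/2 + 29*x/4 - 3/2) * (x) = x^5 - 9*x^4/4 - 9*x^3/2 + 29*x^2/4 - 3*x/2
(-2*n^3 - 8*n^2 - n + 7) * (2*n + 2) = -4*n^4 - 20*n^3 - 18*n^2 + 12*n + 14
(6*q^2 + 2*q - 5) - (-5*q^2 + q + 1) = 11*q^2 + q - 6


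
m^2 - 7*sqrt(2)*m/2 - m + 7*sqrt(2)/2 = (m - 1)*(m - 7*sqrt(2)/2)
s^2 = s^2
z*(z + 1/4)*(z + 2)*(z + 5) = z^4 + 29*z^3/4 + 47*z^2/4 + 5*z/2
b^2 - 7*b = b*(b - 7)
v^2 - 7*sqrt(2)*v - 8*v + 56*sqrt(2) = (v - 8)*(v - 7*sqrt(2))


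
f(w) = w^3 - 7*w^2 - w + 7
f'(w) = 3*w^2 - 14*w - 1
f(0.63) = 3.84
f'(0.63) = -8.63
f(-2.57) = -53.64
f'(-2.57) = 54.79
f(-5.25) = -325.39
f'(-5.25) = 155.19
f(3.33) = -37.03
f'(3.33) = -14.35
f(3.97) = -44.73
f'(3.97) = -9.30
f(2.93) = -30.87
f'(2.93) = -16.27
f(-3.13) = -89.11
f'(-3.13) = 72.21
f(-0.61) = 4.78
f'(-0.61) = 8.66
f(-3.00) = -80.00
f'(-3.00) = 68.00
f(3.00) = -32.00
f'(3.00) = -16.00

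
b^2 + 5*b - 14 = (b - 2)*(b + 7)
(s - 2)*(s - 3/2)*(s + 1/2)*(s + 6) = s^4 + 3*s^3 - 67*s^2/4 + 9*s + 9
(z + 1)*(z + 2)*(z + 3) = z^3 + 6*z^2 + 11*z + 6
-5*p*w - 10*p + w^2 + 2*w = (-5*p + w)*(w + 2)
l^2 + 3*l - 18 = (l - 3)*(l + 6)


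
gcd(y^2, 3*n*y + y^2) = y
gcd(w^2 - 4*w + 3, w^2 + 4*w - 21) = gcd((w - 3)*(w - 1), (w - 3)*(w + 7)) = w - 3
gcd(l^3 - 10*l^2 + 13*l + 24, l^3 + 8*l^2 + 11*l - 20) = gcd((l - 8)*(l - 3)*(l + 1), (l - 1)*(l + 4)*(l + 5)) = 1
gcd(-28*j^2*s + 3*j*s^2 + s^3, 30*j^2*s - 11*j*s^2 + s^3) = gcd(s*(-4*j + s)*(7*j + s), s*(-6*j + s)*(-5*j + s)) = s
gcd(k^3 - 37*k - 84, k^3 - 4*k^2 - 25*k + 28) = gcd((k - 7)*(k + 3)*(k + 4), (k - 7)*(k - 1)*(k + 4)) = k^2 - 3*k - 28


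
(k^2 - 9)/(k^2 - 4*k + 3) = (k + 3)/(k - 1)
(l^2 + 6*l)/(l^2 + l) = (l + 6)/(l + 1)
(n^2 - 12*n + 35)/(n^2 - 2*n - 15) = (n - 7)/(n + 3)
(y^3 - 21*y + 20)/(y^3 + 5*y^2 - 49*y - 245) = (y^2 - 5*y + 4)/(y^2 - 49)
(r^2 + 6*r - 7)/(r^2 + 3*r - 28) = (r - 1)/(r - 4)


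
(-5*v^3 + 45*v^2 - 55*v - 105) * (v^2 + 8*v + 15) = -5*v^5 + 5*v^4 + 230*v^3 + 130*v^2 - 1665*v - 1575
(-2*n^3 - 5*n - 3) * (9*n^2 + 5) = -18*n^5 - 55*n^3 - 27*n^2 - 25*n - 15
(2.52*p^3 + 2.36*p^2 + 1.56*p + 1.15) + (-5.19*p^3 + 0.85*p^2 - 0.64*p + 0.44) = -2.67*p^3 + 3.21*p^2 + 0.92*p + 1.59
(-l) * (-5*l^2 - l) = 5*l^3 + l^2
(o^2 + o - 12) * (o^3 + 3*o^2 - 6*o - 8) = o^5 + 4*o^4 - 15*o^3 - 50*o^2 + 64*o + 96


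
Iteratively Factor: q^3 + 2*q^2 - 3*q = (q + 3)*(q^2 - q) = (q - 1)*(q + 3)*(q)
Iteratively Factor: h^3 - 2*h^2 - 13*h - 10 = (h + 2)*(h^2 - 4*h - 5) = (h + 1)*(h + 2)*(h - 5)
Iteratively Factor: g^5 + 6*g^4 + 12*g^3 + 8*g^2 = (g + 2)*(g^4 + 4*g^3 + 4*g^2) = (g + 2)^2*(g^3 + 2*g^2) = g*(g + 2)^2*(g^2 + 2*g) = g*(g + 2)^3*(g)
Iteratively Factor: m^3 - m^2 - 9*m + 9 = (m + 3)*(m^2 - 4*m + 3) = (m - 1)*(m + 3)*(m - 3)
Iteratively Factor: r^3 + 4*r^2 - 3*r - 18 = (r - 2)*(r^2 + 6*r + 9) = (r - 2)*(r + 3)*(r + 3)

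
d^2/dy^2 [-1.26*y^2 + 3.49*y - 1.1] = -2.52000000000000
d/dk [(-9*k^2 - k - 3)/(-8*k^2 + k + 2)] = (-17*k^2 - 84*k + 1)/(64*k^4 - 16*k^3 - 31*k^2 + 4*k + 4)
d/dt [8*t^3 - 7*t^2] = 2*t*(12*t - 7)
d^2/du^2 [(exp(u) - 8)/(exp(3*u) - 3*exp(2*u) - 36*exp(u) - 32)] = (4*exp(3*u) + 15*exp(2*u) + 9*exp(u) - 20)*exp(u)/(exp(6*u) + 15*exp(5*u) + 87*exp(4*u) + 245*exp(3*u) + 348*exp(2*u) + 240*exp(u) + 64)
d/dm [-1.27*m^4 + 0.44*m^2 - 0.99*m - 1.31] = -5.08*m^3 + 0.88*m - 0.99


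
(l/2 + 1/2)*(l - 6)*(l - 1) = l^3/2 - 3*l^2 - l/2 + 3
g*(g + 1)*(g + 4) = g^3 + 5*g^2 + 4*g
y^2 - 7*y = y*(y - 7)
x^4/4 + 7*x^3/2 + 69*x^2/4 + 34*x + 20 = (x/4 + 1)*(x + 1)*(x + 4)*(x + 5)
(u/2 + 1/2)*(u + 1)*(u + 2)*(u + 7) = u^4/2 + 11*u^3/2 + 33*u^2/2 + 37*u/2 + 7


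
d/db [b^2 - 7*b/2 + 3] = 2*b - 7/2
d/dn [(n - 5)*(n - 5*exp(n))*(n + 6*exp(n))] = n^2*exp(n) + 3*n^2 - 60*n*exp(2*n) - 3*n*exp(n) - 10*n + 270*exp(2*n) - 5*exp(n)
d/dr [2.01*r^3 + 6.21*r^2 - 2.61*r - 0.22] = 6.03*r^2 + 12.42*r - 2.61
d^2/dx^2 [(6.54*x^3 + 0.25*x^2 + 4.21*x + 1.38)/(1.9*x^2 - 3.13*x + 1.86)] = (2.8421709430404e-14*x^5 + 115.288432*x^3 - 203.857632*x^2 - 2.75529599999995*x + 68.03496)/(6.859*x^6 - 33.8979*x^5 + 75.98613*x^4 - 97.032817*x^3 + 74.386422*x^2 - 32.485644*x + 6.434856)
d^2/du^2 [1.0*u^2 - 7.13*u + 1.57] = 2.00000000000000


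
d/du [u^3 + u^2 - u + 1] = 3*u^2 + 2*u - 1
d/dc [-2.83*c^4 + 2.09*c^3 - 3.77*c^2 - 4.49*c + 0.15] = -11.32*c^3 + 6.27*c^2 - 7.54*c - 4.49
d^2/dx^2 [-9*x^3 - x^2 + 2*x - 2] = -54*x - 2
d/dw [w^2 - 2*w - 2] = 2*w - 2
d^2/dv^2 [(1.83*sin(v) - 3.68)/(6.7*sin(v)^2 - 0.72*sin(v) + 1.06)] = (-82.1487*sin(v)^5 + 651.95288*sin(v)^4 + 189.0204*sin(v)^3 - 1095.201584*sin(v)^2 + 29.286348*sin(v) + 51.248608)/(300.763*sin(v)^6 - 96.9624*sin(v)^5 + 153.17004*sin(v)^4 - 31.053888*sin(v)^3 + 24.232872*sin(v)^2 - 2.426976*sin(v) + 1.191016)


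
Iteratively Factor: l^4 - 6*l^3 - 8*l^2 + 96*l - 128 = (l + 4)*(l^3 - 10*l^2 + 32*l - 32) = (l - 4)*(l + 4)*(l^2 - 6*l + 8) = (l - 4)*(l - 2)*(l + 4)*(l - 4)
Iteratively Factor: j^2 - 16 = (j - 4)*(j + 4)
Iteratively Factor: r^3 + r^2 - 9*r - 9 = (r + 3)*(r^2 - 2*r - 3) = (r - 3)*(r + 3)*(r + 1)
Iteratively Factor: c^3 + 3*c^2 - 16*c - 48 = (c - 4)*(c^2 + 7*c + 12) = (c - 4)*(c + 3)*(c + 4)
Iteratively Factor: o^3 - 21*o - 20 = (o + 1)*(o^2 - o - 20) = (o + 1)*(o + 4)*(o - 5)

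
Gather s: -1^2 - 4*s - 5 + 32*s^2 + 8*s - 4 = 32*s^2 + 4*s - 10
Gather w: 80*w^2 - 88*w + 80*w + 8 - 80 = 80*w^2 - 8*w - 72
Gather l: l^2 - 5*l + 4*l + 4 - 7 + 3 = l^2 - l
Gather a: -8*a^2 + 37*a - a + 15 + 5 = -8*a^2 + 36*a + 20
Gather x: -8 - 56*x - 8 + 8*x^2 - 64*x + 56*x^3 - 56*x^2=56*x^3 - 48*x^2 - 120*x - 16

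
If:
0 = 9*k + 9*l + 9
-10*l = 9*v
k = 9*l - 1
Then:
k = -1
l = 0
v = 0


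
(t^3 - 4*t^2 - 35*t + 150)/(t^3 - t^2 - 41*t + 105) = (t^2 + t - 30)/(t^2 + 4*t - 21)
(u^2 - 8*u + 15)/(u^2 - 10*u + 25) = (u - 3)/(u - 5)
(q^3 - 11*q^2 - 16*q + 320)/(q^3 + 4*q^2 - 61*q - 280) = (q - 8)/(q + 7)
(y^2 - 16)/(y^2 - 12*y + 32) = (y + 4)/(y - 8)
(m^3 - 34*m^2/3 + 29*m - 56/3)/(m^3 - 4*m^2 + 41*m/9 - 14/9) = 3*(m - 8)/(3*m - 2)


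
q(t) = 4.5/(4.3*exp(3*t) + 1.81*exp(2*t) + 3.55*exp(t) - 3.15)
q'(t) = 4.5*(-12.9*exp(3*t) - 3.62*exp(2*t) - 3.55*exp(t))/(4.3*exp(3*t) + 1.81*exp(2*t) + 3.55*exp(t) - 3.15)^2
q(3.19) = 0.00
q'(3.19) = -0.00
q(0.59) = 0.13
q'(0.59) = -0.36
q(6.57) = 0.00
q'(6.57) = -0.00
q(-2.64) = -1.56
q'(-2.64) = -0.15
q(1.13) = 0.03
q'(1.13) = -0.08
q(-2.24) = -1.64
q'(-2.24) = -0.26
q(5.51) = 0.00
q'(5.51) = -0.00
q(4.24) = 0.00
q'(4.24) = -0.00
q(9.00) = 0.00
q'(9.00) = 0.00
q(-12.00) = -1.43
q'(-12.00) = 0.00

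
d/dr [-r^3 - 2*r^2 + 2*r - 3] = -3*r^2 - 4*r + 2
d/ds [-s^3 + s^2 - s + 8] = -3*s^2 + 2*s - 1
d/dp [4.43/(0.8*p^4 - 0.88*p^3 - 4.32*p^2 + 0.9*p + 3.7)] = (-14.176*p^3 + 11.6952*p^2 + 38.2752*p - 3.987)/(0.8*p^4 - 0.88*p^3 - 4.32*p^2 + 0.9*p + 3.7)^2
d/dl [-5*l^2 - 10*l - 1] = -10*l - 10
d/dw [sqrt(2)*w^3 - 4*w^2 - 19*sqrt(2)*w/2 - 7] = 3*sqrt(2)*w^2 - 8*w - 19*sqrt(2)/2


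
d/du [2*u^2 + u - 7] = 4*u + 1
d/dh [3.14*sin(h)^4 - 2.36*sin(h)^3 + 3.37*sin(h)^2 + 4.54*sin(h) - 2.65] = (12.56*sin(h)^3 - 7.08*sin(h)^2 + 6.74*sin(h) + 4.54)*cos(h)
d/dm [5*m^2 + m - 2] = 10*m + 1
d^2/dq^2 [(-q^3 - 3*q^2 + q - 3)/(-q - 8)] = 2*(q^3 + 24*q^2 + 192*q + 203)/(q^3 + 24*q^2 + 192*q + 512)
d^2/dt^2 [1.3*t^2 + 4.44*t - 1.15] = 2.60000000000000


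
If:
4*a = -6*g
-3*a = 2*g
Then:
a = 0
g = 0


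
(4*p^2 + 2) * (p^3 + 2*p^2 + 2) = 4*p^5 + 8*p^4 + 2*p^3 + 12*p^2 + 4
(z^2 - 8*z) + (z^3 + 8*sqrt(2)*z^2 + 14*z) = z^3 + z^2 + 8*sqrt(2)*z^2 + 6*z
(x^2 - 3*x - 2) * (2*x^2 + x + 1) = 2*x^4 - 5*x^3 - 6*x^2 - 5*x - 2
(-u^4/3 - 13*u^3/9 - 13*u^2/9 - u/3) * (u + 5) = -u^5/3 - 28*u^4/9 - 26*u^3/3 - 68*u^2/9 - 5*u/3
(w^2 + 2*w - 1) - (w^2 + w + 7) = w - 8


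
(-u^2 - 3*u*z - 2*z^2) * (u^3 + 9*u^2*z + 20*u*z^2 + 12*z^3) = -u^5 - 12*u^4*z - 49*u^3*z^2 - 90*u^2*z^3 - 76*u*z^4 - 24*z^5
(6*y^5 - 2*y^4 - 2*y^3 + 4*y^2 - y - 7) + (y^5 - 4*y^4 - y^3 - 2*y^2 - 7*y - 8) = 7*y^5 - 6*y^4 - 3*y^3 + 2*y^2 - 8*y - 15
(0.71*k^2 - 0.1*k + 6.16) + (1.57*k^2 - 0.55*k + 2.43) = 2.28*k^2 - 0.65*k + 8.59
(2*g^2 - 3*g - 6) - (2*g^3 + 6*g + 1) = -2*g^3 + 2*g^2 - 9*g - 7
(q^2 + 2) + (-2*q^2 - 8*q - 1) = -q^2 - 8*q + 1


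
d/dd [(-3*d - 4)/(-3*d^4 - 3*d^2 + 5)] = 3*(3*d^4 + 3*d^2 - 2*d*(3*d + 4)*(2*d^2 + 1) - 5)/(3*d^4 + 3*d^2 - 5)^2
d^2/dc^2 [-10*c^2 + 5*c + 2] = -20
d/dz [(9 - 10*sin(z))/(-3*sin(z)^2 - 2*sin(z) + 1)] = 2*(-15*sin(z)^2 + 27*sin(z) + 4)*cos(z)/((sin(z) + 1)^2*(3*sin(z) - 1)^2)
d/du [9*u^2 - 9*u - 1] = 18*u - 9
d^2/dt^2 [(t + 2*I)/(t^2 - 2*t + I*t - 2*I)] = 2*((t + 2*I)*(2*t - 2 + I)^2 + (-3*t + 2 - 3*I)*(t^2 - 2*t + I*t - 2*I))/(t^2 - 2*t + I*t - 2*I)^3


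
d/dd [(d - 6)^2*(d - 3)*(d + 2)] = 4*d^3 - 39*d^2 + 84*d + 36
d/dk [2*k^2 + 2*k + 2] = 4*k + 2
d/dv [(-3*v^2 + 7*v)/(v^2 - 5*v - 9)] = (8*v^2 + 54*v - 63)/(v^4 - 10*v^3 + 7*v^2 + 90*v + 81)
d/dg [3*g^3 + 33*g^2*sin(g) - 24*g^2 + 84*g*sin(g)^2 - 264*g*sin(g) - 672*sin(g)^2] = 33*g^2*cos(g) + 9*g^2 + 66*g*sin(g) + 84*g*sin(2*g) - 264*g*cos(g) - 48*g + 84*sin(g)^2 - 264*sin(g) - 672*sin(2*g)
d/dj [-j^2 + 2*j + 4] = 2 - 2*j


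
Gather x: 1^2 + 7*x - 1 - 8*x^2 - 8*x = -8*x^2 - x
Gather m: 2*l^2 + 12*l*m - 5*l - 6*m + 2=2*l^2 - 5*l + m*(12*l - 6) + 2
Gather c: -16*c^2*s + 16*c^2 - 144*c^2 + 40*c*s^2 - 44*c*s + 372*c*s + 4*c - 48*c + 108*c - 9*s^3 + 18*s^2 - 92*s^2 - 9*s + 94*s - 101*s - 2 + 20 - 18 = c^2*(-16*s - 128) + c*(40*s^2 + 328*s + 64) - 9*s^3 - 74*s^2 - 16*s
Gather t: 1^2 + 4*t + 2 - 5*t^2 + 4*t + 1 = -5*t^2 + 8*t + 4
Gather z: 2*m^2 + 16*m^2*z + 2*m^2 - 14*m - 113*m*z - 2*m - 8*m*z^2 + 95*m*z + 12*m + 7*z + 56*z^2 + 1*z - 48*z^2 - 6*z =4*m^2 - 4*m + z^2*(8 - 8*m) + z*(16*m^2 - 18*m + 2)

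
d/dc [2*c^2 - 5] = 4*c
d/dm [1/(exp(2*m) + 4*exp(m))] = 2*(-exp(m) - 2)*exp(-m)/(exp(m) + 4)^2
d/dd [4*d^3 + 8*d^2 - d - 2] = 12*d^2 + 16*d - 1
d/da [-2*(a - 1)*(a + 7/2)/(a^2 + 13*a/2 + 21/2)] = -8/(a^2 + 6*a + 9)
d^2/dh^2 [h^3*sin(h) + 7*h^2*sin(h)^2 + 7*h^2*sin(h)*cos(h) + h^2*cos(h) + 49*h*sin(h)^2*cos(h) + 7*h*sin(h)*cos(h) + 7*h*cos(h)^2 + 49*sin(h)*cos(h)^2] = -h^3*sin(h) + 5*h^2*cos(h) + 14*sqrt(2)*h^2*cos(2*h + pi/4) + 2*h*sin(h) + 14*sqrt(2)*h*sin(2*h + pi/4) - 49*h*cos(h)/4 + 441*h*cos(3*h)/4 - 147*sin(h)/4 - 147*sin(3*h)/4 + 2*cos(h) + 7*sqrt(2)*cos(2*h + pi/4) + 7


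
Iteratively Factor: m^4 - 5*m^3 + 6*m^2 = (m)*(m^3 - 5*m^2 + 6*m) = m*(m - 3)*(m^2 - 2*m) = m*(m - 3)*(m - 2)*(m)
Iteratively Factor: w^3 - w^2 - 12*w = (w + 3)*(w^2 - 4*w) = (w - 4)*(w + 3)*(w)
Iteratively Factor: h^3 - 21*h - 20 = (h + 1)*(h^2 - h - 20) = (h - 5)*(h + 1)*(h + 4)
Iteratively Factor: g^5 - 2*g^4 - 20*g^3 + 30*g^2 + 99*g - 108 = (g + 3)*(g^4 - 5*g^3 - 5*g^2 + 45*g - 36) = (g - 4)*(g + 3)*(g^3 - g^2 - 9*g + 9) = (g - 4)*(g - 1)*(g + 3)*(g^2 - 9) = (g - 4)*(g - 1)*(g + 3)^2*(g - 3)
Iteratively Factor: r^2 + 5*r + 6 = (r + 3)*(r + 2)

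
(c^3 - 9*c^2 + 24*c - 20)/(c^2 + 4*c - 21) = (c^3 - 9*c^2 + 24*c - 20)/(c^2 + 4*c - 21)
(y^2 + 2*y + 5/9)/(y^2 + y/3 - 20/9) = (3*y + 1)/(3*y - 4)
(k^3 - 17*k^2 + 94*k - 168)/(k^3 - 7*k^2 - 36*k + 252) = (k - 4)/(k + 6)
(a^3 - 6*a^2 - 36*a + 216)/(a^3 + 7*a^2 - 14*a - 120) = (a^2 - 12*a + 36)/(a^2 + a - 20)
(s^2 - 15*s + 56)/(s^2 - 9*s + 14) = (s - 8)/(s - 2)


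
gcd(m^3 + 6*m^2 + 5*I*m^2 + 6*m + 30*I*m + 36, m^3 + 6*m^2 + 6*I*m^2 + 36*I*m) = m^2 + m*(6 + 6*I) + 36*I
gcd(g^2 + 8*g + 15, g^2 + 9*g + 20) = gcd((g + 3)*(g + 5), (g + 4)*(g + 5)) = g + 5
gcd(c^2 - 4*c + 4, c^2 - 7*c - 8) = 1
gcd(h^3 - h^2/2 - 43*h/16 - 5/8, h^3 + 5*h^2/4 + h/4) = h + 1/4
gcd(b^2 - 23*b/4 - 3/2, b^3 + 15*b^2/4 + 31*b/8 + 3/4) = b + 1/4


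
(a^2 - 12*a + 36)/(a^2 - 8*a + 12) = (a - 6)/(a - 2)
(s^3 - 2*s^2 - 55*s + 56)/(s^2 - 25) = (s^3 - 2*s^2 - 55*s + 56)/(s^2 - 25)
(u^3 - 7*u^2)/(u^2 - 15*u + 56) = u^2/(u - 8)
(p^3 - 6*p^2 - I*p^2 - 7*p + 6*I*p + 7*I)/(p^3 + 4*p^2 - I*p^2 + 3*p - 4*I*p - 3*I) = (p - 7)/(p + 3)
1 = 1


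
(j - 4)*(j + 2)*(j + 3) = j^3 + j^2 - 14*j - 24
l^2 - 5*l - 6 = (l - 6)*(l + 1)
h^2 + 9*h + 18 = (h + 3)*(h + 6)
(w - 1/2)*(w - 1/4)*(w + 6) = w^3 + 21*w^2/4 - 35*w/8 + 3/4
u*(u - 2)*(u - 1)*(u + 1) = u^4 - 2*u^3 - u^2 + 2*u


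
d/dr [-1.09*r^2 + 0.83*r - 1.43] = 0.83 - 2.18*r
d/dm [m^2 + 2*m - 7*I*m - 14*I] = 2*m + 2 - 7*I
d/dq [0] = 0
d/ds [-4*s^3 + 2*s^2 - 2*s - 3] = -12*s^2 + 4*s - 2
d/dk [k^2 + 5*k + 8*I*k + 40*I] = 2*k + 5 + 8*I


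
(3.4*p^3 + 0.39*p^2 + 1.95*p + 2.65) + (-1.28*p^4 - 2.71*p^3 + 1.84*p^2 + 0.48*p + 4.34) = -1.28*p^4 + 0.69*p^3 + 2.23*p^2 + 2.43*p + 6.99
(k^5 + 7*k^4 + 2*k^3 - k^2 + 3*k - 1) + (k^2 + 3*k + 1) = k^5 + 7*k^4 + 2*k^3 + 6*k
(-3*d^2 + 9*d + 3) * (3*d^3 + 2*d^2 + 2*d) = -9*d^5 + 21*d^4 + 21*d^3 + 24*d^2 + 6*d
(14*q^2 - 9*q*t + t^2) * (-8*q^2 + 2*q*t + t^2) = -112*q^4 + 100*q^3*t - 12*q^2*t^2 - 7*q*t^3 + t^4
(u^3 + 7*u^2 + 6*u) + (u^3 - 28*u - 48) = 2*u^3 + 7*u^2 - 22*u - 48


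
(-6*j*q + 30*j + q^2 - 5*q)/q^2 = -6*j/q + 30*j/q^2 + 1 - 5/q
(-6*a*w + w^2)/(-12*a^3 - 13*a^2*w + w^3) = w*(6*a - w)/(12*a^3 + 13*a^2*w - w^3)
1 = 1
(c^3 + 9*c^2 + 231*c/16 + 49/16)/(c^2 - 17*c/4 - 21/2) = (4*c^2 + 29*c + 7)/(4*(c - 6))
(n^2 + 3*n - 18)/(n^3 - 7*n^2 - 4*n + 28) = (n^2 + 3*n - 18)/(n^3 - 7*n^2 - 4*n + 28)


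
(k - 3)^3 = k^3 - 9*k^2 + 27*k - 27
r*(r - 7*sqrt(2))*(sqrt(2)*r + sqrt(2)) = sqrt(2)*r^3 - 14*r^2 + sqrt(2)*r^2 - 14*r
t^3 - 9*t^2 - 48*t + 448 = (t - 8)^2*(t + 7)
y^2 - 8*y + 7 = (y - 7)*(y - 1)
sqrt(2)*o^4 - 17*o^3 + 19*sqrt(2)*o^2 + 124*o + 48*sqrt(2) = (o - 6*sqrt(2))*(o - 4*sqrt(2))*(o + sqrt(2))*(sqrt(2)*o + 1)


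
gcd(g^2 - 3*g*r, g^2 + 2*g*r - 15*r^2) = -g + 3*r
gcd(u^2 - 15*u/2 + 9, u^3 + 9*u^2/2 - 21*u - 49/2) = 1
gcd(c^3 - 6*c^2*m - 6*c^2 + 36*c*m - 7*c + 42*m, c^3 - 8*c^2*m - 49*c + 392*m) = c - 7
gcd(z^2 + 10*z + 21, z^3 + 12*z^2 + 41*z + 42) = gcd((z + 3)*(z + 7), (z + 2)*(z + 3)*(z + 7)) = z^2 + 10*z + 21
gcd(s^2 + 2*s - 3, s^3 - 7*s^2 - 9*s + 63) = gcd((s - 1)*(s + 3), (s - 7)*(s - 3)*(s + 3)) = s + 3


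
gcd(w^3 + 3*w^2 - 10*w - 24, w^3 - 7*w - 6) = w^2 - w - 6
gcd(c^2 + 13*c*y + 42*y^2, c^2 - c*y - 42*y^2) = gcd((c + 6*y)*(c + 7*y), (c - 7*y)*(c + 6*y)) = c + 6*y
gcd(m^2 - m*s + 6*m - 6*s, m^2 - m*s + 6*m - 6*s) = -m^2 + m*s - 6*m + 6*s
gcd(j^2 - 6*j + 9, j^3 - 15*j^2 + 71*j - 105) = j - 3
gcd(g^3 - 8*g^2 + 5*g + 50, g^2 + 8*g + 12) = g + 2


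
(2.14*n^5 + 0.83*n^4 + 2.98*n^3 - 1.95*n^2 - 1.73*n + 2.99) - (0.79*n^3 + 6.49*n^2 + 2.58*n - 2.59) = 2.14*n^5 + 0.83*n^4 + 2.19*n^3 - 8.44*n^2 - 4.31*n + 5.58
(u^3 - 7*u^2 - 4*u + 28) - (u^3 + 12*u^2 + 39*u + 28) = -19*u^2 - 43*u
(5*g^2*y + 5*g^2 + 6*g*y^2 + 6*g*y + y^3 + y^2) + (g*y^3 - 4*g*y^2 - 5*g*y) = 5*g^2*y + 5*g^2 + g*y^3 + 2*g*y^2 + g*y + y^3 + y^2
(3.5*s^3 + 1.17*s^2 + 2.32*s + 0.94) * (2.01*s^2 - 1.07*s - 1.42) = 7.035*s^5 - 1.3933*s^4 - 1.5587*s^3 - 2.2544*s^2 - 4.3002*s - 1.3348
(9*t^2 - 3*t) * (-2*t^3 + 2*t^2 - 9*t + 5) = -18*t^5 + 24*t^4 - 87*t^3 + 72*t^2 - 15*t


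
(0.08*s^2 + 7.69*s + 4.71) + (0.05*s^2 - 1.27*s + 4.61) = 0.13*s^2 + 6.42*s + 9.32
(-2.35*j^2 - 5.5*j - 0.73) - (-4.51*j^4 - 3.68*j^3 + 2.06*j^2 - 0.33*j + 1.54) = 4.51*j^4 + 3.68*j^3 - 4.41*j^2 - 5.17*j - 2.27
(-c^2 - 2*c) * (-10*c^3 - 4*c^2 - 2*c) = 10*c^5 + 24*c^4 + 10*c^3 + 4*c^2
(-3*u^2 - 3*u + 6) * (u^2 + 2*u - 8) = -3*u^4 - 9*u^3 + 24*u^2 + 36*u - 48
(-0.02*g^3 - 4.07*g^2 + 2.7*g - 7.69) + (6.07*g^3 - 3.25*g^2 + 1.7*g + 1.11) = 6.05*g^3 - 7.32*g^2 + 4.4*g - 6.58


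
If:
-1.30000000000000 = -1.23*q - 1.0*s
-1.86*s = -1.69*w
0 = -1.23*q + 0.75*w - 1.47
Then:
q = -0.18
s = 1.52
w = 1.67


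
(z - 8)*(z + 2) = z^2 - 6*z - 16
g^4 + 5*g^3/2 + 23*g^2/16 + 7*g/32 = g*(g + 1/4)*(g + 1/2)*(g + 7/4)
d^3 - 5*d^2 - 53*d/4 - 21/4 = (d - 7)*(d + 1/2)*(d + 3/2)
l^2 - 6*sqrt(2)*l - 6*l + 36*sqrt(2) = (l - 6)*(l - 6*sqrt(2))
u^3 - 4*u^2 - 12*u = u*(u - 6)*(u + 2)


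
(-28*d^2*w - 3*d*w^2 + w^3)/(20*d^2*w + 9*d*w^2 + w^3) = (-7*d + w)/(5*d + w)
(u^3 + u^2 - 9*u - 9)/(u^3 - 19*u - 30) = (u^2 - 2*u - 3)/(u^2 - 3*u - 10)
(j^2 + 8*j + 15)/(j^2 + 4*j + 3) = (j + 5)/(j + 1)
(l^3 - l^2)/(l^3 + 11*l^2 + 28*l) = l*(l - 1)/(l^2 + 11*l + 28)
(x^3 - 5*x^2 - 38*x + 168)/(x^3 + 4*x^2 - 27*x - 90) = (x^2 - 11*x + 28)/(x^2 - 2*x - 15)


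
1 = 1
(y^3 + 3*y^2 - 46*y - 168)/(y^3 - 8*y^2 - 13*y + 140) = (y + 6)/(y - 5)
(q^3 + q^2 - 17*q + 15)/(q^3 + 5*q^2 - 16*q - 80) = (q^2 - 4*q + 3)/(q^2 - 16)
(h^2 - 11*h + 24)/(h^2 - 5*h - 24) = (h - 3)/(h + 3)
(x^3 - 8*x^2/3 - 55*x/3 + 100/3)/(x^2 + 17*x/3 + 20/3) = (3*x^2 - 20*x + 25)/(3*x + 5)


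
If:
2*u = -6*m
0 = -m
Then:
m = 0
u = 0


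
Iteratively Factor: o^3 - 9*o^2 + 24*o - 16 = (o - 4)*(o^2 - 5*o + 4) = (o - 4)^2*(o - 1)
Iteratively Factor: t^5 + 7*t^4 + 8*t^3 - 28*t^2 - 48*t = (t)*(t^4 + 7*t^3 + 8*t^2 - 28*t - 48) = t*(t + 2)*(t^3 + 5*t^2 - 2*t - 24) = t*(t - 2)*(t + 2)*(t^2 + 7*t + 12) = t*(t - 2)*(t + 2)*(t + 3)*(t + 4)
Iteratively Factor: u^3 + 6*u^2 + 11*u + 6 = (u + 3)*(u^2 + 3*u + 2) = (u + 2)*(u + 3)*(u + 1)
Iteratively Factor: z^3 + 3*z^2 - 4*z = (z - 1)*(z^2 + 4*z) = z*(z - 1)*(z + 4)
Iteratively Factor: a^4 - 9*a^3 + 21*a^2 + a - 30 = (a - 2)*(a^3 - 7*a^2 + 7*a + 15) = (a - 5)*(a - 2)*(a^2 - 2*a - 3) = (a - 5)*(a - 3)*(a - 2)*(a + 1)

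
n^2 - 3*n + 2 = (n - 2)*(n - 1)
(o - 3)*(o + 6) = o^2 + 3*o - 18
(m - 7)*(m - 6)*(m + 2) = m^3 - 11*m^2 + 16*m + 84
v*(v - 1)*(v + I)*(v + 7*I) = v^4 - v^3 + 8*I*v^3 - 7*v^2 - 8*I*v^2 + 7*v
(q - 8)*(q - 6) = q^2 - 14*q + 48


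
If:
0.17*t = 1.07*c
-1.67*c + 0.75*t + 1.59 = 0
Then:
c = -0.52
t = -3.28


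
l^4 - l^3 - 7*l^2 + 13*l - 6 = (l - 2)*(l - 1)^2*(l + 3)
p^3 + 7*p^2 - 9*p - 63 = (p - 3)*(p + 3)*(p + 7)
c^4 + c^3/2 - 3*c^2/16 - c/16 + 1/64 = (c - 1/4)^2*(c + 1/2)^2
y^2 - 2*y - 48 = (y - 8)*(y + 6)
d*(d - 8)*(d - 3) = d^3 - 11*d^2 + 24*d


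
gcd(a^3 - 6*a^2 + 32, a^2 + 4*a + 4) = a + 2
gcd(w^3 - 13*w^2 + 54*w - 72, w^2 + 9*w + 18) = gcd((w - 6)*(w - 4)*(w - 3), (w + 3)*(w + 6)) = 1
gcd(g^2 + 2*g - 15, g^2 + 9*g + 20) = g + 5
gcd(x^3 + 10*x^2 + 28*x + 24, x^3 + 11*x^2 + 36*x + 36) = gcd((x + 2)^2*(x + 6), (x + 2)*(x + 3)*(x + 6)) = x^2 + 8*x + 12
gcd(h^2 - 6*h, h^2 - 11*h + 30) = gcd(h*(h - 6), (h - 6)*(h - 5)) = h - 6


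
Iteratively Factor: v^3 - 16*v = (v - 4)*(v^2 + 4*v) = (v - 4)*(v + 4)*(v)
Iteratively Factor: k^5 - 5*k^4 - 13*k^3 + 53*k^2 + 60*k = (k - 5)*(k^4 - 13*k^2 - 12*k) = (k - 5)*(k + 1)*(k^3 - k^2 - 12*k) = (k - 5)*(k - 4)*(k + 1)*(k^2 + 3*k) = k*(k - 5)*(k - 4)*(k + 1)*(k + 3)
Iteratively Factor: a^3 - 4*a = (a + 2)*(a^2 - 2*a) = a*(a + 2)*(a - 2)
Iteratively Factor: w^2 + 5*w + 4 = (w + 1)*(w + 4)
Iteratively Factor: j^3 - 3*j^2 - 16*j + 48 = (j - 3)*(j^2 - 16) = (j - 3)*(j + 4)*(j - 4)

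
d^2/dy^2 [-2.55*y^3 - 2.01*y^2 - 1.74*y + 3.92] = -15.3*y - 4.02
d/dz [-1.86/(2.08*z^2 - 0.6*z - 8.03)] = (7.7376*z - 1.116)/(-2.08*z^2 + 0.6*z + 8.03)^2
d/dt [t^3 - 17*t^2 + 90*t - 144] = 3*t^2 - 34*t + 90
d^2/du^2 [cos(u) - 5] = -cos(u)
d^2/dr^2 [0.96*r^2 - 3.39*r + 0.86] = 1.92000000000000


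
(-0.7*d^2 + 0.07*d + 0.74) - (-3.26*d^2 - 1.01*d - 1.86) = 2.56*d^2 + 1.08*d + 2.6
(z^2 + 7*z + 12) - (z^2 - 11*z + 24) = 18*z - 12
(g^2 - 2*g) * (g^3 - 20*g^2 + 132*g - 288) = g^5 - 22*g^4 + 172*g^3 - 552*g^2 + 576*g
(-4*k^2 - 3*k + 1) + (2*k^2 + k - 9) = -2*k^2 - 2*k - 8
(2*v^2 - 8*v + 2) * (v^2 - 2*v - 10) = 2*v^4 - 12*v^3 - 2*v^2 + 76*v - 20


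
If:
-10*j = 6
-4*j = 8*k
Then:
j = -3/5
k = 3/10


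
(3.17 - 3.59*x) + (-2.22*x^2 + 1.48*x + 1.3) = -2.22*x^2 - 2.11*x + 4.47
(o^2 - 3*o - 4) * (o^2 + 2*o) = o^4 - o^3 - 10*o^2 - 8*o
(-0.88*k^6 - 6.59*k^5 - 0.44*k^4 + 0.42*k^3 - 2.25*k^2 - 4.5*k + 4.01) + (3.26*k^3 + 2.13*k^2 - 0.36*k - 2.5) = -0.88*k^6 - 6.59*k^5 - 0.44*k^4 + 3.68*k^3 - 0.12*k^2 - 4.86*k + 1.51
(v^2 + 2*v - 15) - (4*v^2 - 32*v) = -3*v^2 + 34*v - 15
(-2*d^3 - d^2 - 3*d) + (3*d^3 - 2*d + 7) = d^3 - d^2 - 5*d + 7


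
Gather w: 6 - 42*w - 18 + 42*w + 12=0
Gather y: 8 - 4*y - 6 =2 - 4*y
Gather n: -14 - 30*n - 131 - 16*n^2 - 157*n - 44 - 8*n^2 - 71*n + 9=-24*n^2 - 258*n - 180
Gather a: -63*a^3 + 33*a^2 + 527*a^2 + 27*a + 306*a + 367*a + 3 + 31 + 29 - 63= -63*a^3 + 560*a^2 + 700*a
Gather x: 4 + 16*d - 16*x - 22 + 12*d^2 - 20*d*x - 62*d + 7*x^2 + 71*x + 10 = 12*d^2 - 46*d + 7*x^2 + x*(55 - 20*d) - 8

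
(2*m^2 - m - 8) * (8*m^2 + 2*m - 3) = 16*m^4 - 4*m^3 - 72*m^2 - 13*m + 24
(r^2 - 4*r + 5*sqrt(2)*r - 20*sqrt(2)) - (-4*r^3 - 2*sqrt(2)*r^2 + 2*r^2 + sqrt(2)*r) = 4*r^3 - r^2 + 2*sqrt(2)*r^2 - 4*r + 4*sqrt(2)*r - 20*sqrt(2)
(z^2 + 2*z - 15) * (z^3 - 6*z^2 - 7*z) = z^5 - 4*z^4 - 34*z^3 + 76*z^2 + 105*z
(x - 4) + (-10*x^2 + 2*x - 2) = -10*x^2 + 3*x - 6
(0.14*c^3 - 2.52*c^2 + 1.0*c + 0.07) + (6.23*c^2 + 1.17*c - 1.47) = 0.14*c^3 + 3.71*c^2 + 2.17*c - 1.4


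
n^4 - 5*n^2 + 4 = (n - 2)*(n - 1)*(n + 1)*(n + 2)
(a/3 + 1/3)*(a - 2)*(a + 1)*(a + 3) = a^4/3 + a^3 - a^2 - 11*a/3 - 2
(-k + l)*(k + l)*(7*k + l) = -7*k^3 - k^2*l + 7*k*l^2 + l^3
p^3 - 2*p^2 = p^2*(p - 2)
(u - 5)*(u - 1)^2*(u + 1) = u^4 - 6*u^3 + 4*u^2 + 6*u - 5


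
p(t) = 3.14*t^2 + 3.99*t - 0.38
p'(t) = 6.28*t + 3.99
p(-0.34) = -1.37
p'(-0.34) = 1.85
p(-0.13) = -0.85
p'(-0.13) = 3.17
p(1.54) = 13.21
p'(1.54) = 13.66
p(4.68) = 87.07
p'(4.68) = 33.38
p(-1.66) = 1.65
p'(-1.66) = -6.43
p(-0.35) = -1.39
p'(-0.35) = 1.79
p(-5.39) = 69.34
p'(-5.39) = -29.86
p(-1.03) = -1.16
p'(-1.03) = -2.48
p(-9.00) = 218.05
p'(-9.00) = -52.53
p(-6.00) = 88.72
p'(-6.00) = -33.69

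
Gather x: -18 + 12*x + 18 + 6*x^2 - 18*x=6*x^2 - 6*x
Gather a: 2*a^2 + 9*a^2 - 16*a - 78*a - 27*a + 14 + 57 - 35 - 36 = 11*a^2 - 121*a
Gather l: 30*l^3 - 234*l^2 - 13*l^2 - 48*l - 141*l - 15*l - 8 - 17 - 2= 30*l^3 - 247*l^2 - 204*l - 27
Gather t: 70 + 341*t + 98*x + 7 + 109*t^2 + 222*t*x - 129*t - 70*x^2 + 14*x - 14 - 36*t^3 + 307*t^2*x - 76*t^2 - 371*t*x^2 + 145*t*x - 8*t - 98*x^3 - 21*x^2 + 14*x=-36*t^3 + t^2*(307*x + 33) + t*(-371*x^2 + 367*x + 204) - 98*x^3 - 91*x^2 + 126*x + 63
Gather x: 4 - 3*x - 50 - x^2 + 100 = -x^2 - 3*x + 54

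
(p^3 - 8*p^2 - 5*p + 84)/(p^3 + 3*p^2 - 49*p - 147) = (p - 4)/(p + 7)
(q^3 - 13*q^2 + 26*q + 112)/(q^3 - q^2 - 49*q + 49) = (q^2 - 6*q - 16)/(q^2 + 6*q - 7)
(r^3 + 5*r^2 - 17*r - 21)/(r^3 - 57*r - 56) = (r - 3)/(r - 8)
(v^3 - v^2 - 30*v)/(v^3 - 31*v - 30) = v/(v + 1)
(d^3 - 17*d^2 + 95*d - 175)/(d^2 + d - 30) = (d^2 - 12*d + 35)/(d + 6)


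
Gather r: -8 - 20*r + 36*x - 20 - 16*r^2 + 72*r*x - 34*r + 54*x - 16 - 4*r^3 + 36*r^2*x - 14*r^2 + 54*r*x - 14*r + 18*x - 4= -4*r^3 + r^2*(36*x - 30) + r*(126*x - 68) + 108*x - 48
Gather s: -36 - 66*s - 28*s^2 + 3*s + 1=-28*s^2 - 63*s - 35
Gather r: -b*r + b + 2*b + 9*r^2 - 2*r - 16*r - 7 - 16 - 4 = 3*b + 9*r^2 + r*(-b - 18) - 27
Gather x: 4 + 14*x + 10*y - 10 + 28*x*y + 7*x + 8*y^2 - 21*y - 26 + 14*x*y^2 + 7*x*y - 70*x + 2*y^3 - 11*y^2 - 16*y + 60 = x*(14*y^2 + 35*y - 49) + 2*y^3 - 3*y^2 - 27*y + 28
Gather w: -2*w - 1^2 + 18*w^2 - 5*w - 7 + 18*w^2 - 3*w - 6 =36*w^2 - 10*w - 14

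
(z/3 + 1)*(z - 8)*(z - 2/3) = z^3/3 - 17*z^2/9 - 62*z/9 + 16/3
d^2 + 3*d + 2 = (d + 1)*(d + 2)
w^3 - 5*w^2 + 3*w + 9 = (w - 3)^2*(w + 1)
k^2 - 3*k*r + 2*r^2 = (k - 2*r)*(k - r)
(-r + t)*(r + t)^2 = -r^3 - r^2*t + r*t^2 + t^3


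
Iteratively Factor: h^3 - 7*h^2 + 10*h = (h - 2)*(h^2 - 5*h) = h*(h - 2)*(h - 5)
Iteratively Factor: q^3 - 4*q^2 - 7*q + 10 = (q - 1)*(q^2 - 3*q - 10) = (q - 5)*(q - 1)*(q + 2)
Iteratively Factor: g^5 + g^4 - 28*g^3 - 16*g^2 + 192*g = (g - 3)*(g^4 + 4*g^3 - 16*g^2 - 64*g) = (g - 4)*(g - 3)*(g^3 + 8*g^2 + 16*g) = (g - 4)*(g - 3)*(g + 4)*(g^2 + 4*g) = (g - 4)*(g - 3)*(g + 4)^2*(g)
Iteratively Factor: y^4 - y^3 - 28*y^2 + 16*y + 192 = (y + 4)*(y^3 - 5*y^2 - 8*y + 48) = (y - 4)*(y + 4)*(y^2 - y - 12) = (y - 4)^2*(y + 4)*(y + 3)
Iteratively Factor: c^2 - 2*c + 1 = (c - 1)*(c - 1)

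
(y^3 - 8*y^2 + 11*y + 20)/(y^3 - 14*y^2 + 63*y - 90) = (y^2 - 3*y - 4)/(y^2 - 9*y + 18)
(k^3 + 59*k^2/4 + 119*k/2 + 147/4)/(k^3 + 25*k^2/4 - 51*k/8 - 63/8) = 2*(k + 7)/(2*k - 3)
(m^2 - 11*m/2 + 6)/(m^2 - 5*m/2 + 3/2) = (m - 4)/(m - 1)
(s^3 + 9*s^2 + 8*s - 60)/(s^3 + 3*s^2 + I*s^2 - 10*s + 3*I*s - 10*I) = (s + 6)/(s + I)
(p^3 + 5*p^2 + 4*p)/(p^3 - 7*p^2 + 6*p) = (p^2 + 5*p + 4)/(p^2 - 7*p + 6)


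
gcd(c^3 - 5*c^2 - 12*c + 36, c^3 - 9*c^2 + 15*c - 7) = 1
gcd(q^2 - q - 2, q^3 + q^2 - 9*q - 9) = q + 1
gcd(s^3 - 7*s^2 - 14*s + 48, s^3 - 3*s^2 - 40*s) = s - 8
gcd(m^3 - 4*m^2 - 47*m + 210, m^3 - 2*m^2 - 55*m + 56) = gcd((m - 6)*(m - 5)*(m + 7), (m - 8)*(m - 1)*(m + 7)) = m + 7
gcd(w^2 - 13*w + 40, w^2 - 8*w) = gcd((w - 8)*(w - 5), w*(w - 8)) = w - 8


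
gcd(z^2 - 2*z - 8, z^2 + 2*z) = z + 2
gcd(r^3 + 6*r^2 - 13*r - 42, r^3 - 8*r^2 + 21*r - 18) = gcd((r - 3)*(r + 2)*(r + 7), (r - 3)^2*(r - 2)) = r - 3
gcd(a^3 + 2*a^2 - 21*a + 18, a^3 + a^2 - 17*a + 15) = a^2 - 4*a + 3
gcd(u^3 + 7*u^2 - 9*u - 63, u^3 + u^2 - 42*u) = u + 7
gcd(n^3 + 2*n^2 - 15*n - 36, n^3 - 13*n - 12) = n^2 - n - 12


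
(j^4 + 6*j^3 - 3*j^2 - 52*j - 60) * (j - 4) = j^5 + 2*j^4 - 27*j^3 - 40*j^2 + 148*j + 240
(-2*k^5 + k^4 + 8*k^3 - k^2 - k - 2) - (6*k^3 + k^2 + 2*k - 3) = -2*k^5 + k^4 + 2*k^3 - 2*k^2 - 3*k + 1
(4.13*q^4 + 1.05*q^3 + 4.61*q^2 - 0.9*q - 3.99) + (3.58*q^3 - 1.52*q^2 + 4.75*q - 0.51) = 4.13*q^4 + 4.63*q^3 + 3.09*q^2 + 3.85*q - 4.5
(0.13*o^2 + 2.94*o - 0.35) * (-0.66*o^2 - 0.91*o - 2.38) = -0.0858*o^4 - 2.0587*o^3 - 2.7538*o^2 - 6.6787*o + 0.833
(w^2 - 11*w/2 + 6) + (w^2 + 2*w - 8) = 2*w^2 - 7*w/2 - 2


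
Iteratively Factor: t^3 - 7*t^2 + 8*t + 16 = (t - 4)*(t^2 - 3*t - 4) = (t - 4)^2*(t + 1)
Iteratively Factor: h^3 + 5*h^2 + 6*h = (h + 3)*(h^2 + 2*h) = (h + 2)*(h + 3)*(h)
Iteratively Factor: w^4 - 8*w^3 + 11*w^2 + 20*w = (w - 5)*(w^3 - 3*w^2 - 4*w) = (w - 5)*(w + 1)*(w^2 - 4*w) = (w - 5)*(w - 4)*(w + 1)*(w)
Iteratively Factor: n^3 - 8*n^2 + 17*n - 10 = (n - 5)*(n^2 - 3*n + 2) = (n - 5)*(n - 2)*(n - 1)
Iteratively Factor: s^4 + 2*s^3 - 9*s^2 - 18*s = (s + 2)*(s^3 - 9*s) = (s + 2)*(s + 3)*(s^2 - 3*s) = (s - 3)*(s + 2)*(s + 3)*(s)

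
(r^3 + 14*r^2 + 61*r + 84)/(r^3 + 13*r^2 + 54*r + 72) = (r + 7)/(r + 6)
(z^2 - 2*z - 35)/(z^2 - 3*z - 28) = (z + 5)/(z + 4)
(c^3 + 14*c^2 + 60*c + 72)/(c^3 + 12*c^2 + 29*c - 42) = (c^2 + 8*c + 12)/(c^2 + 6*c - 7)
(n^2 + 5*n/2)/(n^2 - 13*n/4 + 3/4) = 2*n*(2*n + 5)/(4*n^2 - 13*n + 3)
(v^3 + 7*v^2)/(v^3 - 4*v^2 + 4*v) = v*(v + 7)/(v^2 - 4*v + 4)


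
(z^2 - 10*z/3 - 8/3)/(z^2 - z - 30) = (-z^2 + 10*z/3 + 8/3)/(-z^2 + z + 30)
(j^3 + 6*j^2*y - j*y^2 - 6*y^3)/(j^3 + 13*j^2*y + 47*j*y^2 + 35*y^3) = (j^2 + 5*j*y - 6*y^2)/(j^2 + 12*j*y + 35*y^2)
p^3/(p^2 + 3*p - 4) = p^3/(p^2 + 3*p - 4)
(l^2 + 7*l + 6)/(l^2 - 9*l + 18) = (l^2 + 7*l + 6)/(l^2 - 9*l + 18)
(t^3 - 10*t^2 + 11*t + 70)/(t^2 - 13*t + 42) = (t^2 - 3*t - 10)/(t - 6)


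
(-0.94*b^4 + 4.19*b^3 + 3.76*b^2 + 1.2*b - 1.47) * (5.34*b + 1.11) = -5.0196*b^5 + 21.3312*b^4 + 24.7293*b^3 + 10.5816*b^2 - 6.5178*b - 1.6317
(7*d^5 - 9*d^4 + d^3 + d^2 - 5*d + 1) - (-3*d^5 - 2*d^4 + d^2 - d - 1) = 10*d^5 - 7*d^4 + d^3 - 4*d + 2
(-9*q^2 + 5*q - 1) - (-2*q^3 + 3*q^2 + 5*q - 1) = 2*q^3 - 12*q^2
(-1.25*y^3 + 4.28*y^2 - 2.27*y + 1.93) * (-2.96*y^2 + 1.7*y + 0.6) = 3.7*y^5 - 14.7938*y^4 + 13.2452*y^3 - 7.0038*y^2 + 1.919*y + 1.158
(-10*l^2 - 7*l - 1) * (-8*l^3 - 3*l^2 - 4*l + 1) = 80*l^5 + 86*l^4 + 69*l^3 + 21*l^2 - 3*l - 1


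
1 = 1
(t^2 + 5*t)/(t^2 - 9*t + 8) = t*(t + 5)/(t^2 - 9*t + 8)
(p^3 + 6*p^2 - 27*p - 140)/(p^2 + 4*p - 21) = (p^2 - p - 20)/(p - 3)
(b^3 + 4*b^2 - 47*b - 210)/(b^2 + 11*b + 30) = b - 7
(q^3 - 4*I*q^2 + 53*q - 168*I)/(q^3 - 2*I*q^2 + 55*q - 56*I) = (q - 3*I)/(q - I)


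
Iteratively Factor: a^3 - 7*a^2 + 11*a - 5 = (a - 1)*(a^2 - 6*a + 5) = (a - 1)^2*(a - 5)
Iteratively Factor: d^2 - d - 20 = (d + 4)*(d - 5)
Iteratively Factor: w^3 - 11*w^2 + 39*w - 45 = (w - 3)*(w^2 - 8*w + 15) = (w - 5)*(w - 3)*(w - 3)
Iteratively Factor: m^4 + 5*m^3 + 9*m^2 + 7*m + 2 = (m + 1)*(m^3 + 4*m^2 + 5*m + 2) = (m + 1)*(m + 2)*(m^2 + 2*m + 1) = (m + 1)^2*(m + 2)*(m + 1)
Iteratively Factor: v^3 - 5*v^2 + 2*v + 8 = (v + 1)*(v^2 - 6*v + 8) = (v - 4)*(v + 1)*(v - 2)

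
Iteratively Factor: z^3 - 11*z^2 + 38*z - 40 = (z - 5)*(z^2 - 6*z + 8) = (z - 5)*(z - 4)*(z - 2)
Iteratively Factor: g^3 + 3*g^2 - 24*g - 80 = (g + 4)*(g^2 - g - 20) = (g + 4)^2*(g - 5)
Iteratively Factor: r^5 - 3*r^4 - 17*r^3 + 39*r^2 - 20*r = (r + 4)*(r^4 - 7*r^3 + 11*r^2 - 5*r) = (r - 1)*(r + 4)*(r^3 - 6*r^2 + 5*r) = (r - 1)^2*(r + 4)*(r^2 - 5*r) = (r - 5)*(r - 1)^2*(r + 4)*(r)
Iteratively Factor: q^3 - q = (q)*(q^2 - 1) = q*(q + 1)*(q - 1)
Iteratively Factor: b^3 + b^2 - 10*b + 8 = (b - 2)*(b^2 + 3*b - 4) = (b - 2)*(b - 1)*(b + 4)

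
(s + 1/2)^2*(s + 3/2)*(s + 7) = s^4 + 19*s^3/2 + 77*s^2/4 + 101*s/8 + 21/8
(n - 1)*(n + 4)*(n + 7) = n^3 + 10*n^2 + 17*n - 28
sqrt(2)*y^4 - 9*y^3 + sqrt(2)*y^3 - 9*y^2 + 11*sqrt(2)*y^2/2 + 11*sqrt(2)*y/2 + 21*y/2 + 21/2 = (y - 7*sqrt(2)/2)*(y - 3*sqrt(2)/2)*(y + sqrt(2)/2)*(sqrt(2)*y + sqrt(2))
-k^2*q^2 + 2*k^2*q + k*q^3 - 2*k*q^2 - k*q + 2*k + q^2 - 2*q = (-k + q)*(q - 2)*(k*q + 1)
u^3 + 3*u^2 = u^2*(u + 3)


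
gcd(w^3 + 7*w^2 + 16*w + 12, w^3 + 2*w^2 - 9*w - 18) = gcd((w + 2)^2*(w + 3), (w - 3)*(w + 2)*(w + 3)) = w^2 + 5*w + 6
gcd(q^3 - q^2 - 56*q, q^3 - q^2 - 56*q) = q^3 - q^2 - 56*q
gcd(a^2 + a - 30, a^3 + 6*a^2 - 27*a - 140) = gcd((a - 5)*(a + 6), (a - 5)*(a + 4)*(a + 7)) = a - 5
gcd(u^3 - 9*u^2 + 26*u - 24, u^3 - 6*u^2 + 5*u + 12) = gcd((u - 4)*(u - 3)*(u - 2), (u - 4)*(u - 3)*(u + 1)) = u^2 - 7*u + 12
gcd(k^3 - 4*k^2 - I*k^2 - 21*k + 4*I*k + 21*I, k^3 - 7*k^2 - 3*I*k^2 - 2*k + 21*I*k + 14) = k^2 + k*(-7 - I) + 7*I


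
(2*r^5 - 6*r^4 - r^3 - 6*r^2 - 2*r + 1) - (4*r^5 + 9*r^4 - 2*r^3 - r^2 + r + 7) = -2*r^5 - 15*r^4 + r^3 - 5*r^2 - 3*r - 6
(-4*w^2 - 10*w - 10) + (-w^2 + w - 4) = -5*w^2 - 9*w - 14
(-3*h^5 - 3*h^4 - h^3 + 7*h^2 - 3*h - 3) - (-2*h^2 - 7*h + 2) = -3*h^5 - 3*h^4 - h^3 + 9*h^2 + 4*h - 5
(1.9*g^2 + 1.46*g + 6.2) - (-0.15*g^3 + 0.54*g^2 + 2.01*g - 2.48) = 0.15*g^3 + 1.36*g^2 - 0.55*g + 8.68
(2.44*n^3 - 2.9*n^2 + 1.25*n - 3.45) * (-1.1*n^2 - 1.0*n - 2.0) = -2.684*n^5 + 0.75*n^4 - 3.355*n^3 + 8.345*n^2 + 0.95*n + 6.9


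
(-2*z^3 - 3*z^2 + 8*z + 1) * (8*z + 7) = -16*z^4 - 38*z^3 + 43*z^2 + 64*z + 7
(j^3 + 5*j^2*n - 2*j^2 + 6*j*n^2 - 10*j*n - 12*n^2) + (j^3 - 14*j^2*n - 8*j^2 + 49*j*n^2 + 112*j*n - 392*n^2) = 2*j^3 - 9*j^2*n - 10*j^2 + 55*j*n^2 + 102*j*n - 404*n^2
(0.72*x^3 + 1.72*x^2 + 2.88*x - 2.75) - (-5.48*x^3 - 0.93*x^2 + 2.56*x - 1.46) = 6.2*x^3 + 2.65*x^2 + 0.32*x - 1.29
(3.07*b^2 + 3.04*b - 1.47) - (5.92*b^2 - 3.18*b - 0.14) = -2.85*b^2 + 6.22*b - 1.33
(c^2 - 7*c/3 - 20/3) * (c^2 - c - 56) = c^4 - 10*c^3/3 - 181*c^2/3 + 412*c/3 + 1120/3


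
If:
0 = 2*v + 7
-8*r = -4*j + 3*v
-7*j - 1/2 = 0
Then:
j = -1/14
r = 143/112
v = -7/2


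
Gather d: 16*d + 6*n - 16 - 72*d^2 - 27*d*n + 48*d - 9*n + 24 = -72*d^2 + d*(64 - 27*n) - 3*n + 8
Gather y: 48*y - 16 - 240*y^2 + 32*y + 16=-240*y^2 + 80*y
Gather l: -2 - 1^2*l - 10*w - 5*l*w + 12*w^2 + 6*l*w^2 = l*(6*w^2 - 5*w - 1) + 12*w^2 - 10*w - 2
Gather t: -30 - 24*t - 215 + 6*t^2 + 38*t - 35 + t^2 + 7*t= 7*t^2 + 21*t - 280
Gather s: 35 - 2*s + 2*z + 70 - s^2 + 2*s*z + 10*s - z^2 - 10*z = -s^2 + s*(2*z + 8) - z^2 - 8*z + 105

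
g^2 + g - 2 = (g - 1)*(g + 2)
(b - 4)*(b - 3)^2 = b^3 - 10*b^2 + 33*b - 36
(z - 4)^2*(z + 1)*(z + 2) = z^4 - 5*z^3 - 6*z^2 + 32*z + 32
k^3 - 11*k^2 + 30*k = k*(k - 6)*(k - 5)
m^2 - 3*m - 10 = (m - 5)*(m + 2)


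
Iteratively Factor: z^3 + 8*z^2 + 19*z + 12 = (z + 1)*(z^2 + 7*z + 12) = (z + 1)*(z + 4)*(z + 3)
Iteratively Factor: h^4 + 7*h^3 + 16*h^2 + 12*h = (h)*(h^3 + 7*h^2 + 16*h + 12) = h*(h + 3)*(h^2 + 4*h + 4) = h*(h + 2)*(h + 3)*(h + 2)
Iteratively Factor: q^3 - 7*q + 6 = (q + 3)*(q^2 - 3*q + 2) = (q - 1)*(q + 3)*(q - 2)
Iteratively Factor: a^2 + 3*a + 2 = (a + 1)*(a + 2)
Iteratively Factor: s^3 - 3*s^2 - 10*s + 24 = (s - 2)*(s^2 - s - 12) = (s - 4)*(s - 2)*(s + 3)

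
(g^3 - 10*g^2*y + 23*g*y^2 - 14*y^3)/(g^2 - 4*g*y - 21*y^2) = (g^2 - 3*g*y + 2*y^2)/(g + 3*y)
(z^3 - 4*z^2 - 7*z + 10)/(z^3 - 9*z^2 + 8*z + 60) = (z - 1)/(z - 6)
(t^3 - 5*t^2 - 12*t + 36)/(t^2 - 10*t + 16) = (t^2 - 3*t - 18)/(t - 8)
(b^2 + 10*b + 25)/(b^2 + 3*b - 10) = (b + 5)/(b - 2)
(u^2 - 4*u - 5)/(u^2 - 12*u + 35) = (u + 1)/(u - 7)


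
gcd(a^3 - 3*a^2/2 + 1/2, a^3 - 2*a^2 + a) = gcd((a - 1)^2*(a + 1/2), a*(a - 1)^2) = a^2 - 2*a + 1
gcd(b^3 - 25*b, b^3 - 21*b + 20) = b + 5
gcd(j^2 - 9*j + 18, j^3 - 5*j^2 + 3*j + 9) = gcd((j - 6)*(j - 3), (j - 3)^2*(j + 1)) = j - 3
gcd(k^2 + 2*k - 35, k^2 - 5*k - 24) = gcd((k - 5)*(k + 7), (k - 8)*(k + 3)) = 1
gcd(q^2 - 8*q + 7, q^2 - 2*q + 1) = q - 1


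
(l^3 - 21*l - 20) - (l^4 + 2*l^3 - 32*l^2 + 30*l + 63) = -l^4 - l^3 + 32*l^2 - 51*l - 83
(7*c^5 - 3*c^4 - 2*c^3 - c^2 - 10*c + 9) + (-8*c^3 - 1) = 7*c^5 - 3*c^4 - 10*c^3 - c^2 - 10*c + 8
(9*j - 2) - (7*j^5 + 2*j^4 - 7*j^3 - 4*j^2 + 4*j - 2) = -7*j^5 - 2*j^4 + 7*j^3 + 4*j^2 + 5*j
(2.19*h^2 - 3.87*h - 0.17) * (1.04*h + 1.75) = 2.2776*h^3 - 0.1923*h^2 - 6.9493*h - 0.2975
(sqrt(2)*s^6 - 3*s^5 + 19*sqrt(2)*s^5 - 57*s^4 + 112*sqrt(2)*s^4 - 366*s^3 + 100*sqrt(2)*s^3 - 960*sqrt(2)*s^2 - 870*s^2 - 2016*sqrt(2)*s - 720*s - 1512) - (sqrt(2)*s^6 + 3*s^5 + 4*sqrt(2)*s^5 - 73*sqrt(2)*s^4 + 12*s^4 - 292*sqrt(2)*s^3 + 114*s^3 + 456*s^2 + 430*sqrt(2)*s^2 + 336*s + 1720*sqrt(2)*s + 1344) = -6*s^5 + 15*sqrt(2)*s^5 - 69*s^4 + 185*sqrt(2)*s^4 - 480*s^3 + 392*sqrt(2)*s^3 - 1390*sqrt(2)*s^2 - 1326*s^2 - 3736*sqrt(2)*s - 1056*s - 2856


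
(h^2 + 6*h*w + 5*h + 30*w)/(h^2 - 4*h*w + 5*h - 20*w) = (-h - 6*w)/(-h + 4*w)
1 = 1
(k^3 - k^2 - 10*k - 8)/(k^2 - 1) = (k^2 - 2*k - 8)/(k - 1)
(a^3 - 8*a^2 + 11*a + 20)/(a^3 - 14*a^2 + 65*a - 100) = (a + 1)/(a - 5)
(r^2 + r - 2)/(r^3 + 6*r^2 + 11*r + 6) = (r - 1)/(r^2 + 4*r + 3)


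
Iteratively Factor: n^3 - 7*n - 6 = (n + 2)*(n^2 - 2*n - 3) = (n - 3)*(n + 2)*(n + 1)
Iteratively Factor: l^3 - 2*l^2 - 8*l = (l + 2)*(l^2 - 4*l) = (l - 4)*(l + 2)*(l)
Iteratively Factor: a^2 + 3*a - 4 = (a - 1)*(a + 4)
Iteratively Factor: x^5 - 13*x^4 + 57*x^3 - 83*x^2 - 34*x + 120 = (x + 1)*(x^4 - 14*x^3 + 71*x^2 - 154*x + 120) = (x - 5)*(x + 1)*(x^3 - 9*x^2 + 26*x - 24) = (x - 5)*(x - 3)*(x + 1)*(x^2 - 6*x + 8) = (x - 5)*(x - 3)*(x - 2)*(x + 1)*(x - 4)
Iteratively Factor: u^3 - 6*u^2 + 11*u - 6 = (u - 3)*(u^2 - 3*u + 2) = (u - 3)*(u - 2)*(u - 1)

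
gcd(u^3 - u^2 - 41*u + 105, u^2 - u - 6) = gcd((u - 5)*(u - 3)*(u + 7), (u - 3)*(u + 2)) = u - 3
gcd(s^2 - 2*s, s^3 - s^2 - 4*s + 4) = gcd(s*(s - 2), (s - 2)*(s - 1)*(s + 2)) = s - 2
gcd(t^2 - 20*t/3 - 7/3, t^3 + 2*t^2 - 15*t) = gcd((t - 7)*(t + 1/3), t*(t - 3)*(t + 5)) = 1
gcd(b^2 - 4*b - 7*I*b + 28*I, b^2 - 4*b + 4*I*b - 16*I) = b - 4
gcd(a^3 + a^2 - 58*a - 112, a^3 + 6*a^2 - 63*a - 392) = a^2 - a - 56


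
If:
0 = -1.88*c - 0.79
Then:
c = -0.42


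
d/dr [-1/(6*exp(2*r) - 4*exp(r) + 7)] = (12*exp(r) - 4)*exp(r)/(6*exp(2*r) - 4*exp(r) + 7)^2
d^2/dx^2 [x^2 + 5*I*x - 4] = 2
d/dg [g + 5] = 1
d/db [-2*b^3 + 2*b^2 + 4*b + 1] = -6*b^2 + 4*b + 4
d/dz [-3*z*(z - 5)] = 15 - 6*z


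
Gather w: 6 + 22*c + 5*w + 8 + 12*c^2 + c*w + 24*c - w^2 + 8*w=12*c^2 + 46*c - w^2 + w*(c + 13) + 14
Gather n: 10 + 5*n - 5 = 5*n + 5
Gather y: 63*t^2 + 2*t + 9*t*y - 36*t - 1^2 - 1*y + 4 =63*t^2 - 34*t + y*(9*t - 1) + 3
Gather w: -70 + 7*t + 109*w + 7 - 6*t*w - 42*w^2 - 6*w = 7*t - 42*w^2 + w*(103 - 6*t) - 63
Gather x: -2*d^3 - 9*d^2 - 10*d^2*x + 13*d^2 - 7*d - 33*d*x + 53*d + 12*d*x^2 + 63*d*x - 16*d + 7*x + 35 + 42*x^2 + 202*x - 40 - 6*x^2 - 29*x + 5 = -2*d^3 + 4*d^2 + 30*d + x^2*(12*d + 36) + x*(-10*d^2 + 30*d + 180)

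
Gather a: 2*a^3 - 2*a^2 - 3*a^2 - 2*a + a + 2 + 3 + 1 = 2*a^3 - 5*a^2 - a + 6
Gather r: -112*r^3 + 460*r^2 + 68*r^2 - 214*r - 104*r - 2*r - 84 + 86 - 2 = -112*r^3 + 528*r^2 - 320*r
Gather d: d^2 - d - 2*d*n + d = d^2 - 2*d*n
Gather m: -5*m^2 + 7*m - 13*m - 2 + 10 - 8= -5*m^2 - 6*m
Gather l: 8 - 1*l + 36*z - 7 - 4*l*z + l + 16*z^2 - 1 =-4*l*z + 16*z^2 + 36*z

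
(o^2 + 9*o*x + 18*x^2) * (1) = o^2 + 9*o*x + 18*x^2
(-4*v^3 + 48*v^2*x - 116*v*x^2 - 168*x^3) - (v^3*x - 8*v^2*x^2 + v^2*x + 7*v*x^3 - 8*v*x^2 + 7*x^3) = -v^3*x - 4*v^3 + 8*v^2*x^2 + 47*v^2*x - 7*v*x^3 - 108*v*x^2 - 175*x^3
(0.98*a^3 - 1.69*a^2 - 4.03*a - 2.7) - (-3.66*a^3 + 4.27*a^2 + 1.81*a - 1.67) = 4.64*a^3 - 5.96*a^2 - 5.84*a - 1.03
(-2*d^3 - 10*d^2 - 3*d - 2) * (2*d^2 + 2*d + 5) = -4*d^5 - 24*d^4 - 36*d^3 - 60*d^2 - 19*d - 10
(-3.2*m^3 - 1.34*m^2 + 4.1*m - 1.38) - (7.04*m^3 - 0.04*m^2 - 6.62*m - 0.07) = -10.24*m^3 - 1.3*m^2 + 10.72*m - 1.31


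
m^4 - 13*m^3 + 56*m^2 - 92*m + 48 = (m - 6)*(m - 4)*(m - 2)*(m - 1)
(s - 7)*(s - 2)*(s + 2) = s^3 - 7*s^2 - 4*s + 28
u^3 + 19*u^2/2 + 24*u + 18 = (u + 3/2)*(u + 2)*(u + 6)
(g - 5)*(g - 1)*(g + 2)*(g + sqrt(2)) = g^4 - 4*g^3 + sqrt(2)*g^3 - 7*g^2 - 4*sqrt(2)*g^2 - 7*sqrt(2)*g + 10*g + 10*sqrt(2)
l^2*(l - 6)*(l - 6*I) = l^4 - 6*l^3 - 6*I*l^3 + 36*I*l^2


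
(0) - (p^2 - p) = -p^2 + p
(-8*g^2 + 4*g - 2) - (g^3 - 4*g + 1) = -g^3 - 8*g^2 + 8*g - 3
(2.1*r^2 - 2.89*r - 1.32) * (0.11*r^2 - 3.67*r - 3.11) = 0.231*r^4 - 8.0249*r^3 + 3.9301*r^2 + 13.8323*r + 4.1052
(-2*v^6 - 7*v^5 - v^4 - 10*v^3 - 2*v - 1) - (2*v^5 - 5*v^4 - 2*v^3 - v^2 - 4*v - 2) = -2*v^6 - 9*v^5 + 4*v^4 - 8*v^3 + v^2 + 2*v + 1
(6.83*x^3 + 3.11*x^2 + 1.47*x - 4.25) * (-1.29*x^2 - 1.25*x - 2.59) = -8.8107*x^5 - 12.5494*x^4 - 23.4735*x^3 - 4.4099*x^2 + 1.5052*x + 11.0075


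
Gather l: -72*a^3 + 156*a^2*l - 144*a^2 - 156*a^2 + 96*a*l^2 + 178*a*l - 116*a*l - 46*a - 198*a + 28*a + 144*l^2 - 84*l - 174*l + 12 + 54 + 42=-72*a^3 - 300*a^2 - 216*a + l^2*(96*a + 144) + l*(156*a^2 + 62*a - 258) + 108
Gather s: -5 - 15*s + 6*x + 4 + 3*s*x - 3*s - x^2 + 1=s*(3*x - 18) - x^2 + 6*x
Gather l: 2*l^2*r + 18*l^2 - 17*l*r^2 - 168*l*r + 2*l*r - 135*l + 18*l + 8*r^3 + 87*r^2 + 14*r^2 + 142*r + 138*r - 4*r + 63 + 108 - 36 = l^2*(2*r + 18) + l*(-17*r^2 - 166*r - 117) + 8*r^3 + 101*r^2 + 276*r + 135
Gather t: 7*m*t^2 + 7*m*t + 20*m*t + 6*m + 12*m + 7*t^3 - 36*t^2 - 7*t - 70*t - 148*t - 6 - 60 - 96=18*m + 7*t^3 + t^2*(7*m - 36) + t*(27*m - 225) - 162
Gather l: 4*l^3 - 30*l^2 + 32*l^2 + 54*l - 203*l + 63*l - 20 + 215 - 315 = 4*l^3 + 2*l^2 - 86*l - 120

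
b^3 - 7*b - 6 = (b - 3)*(b + 1)*(b + 2)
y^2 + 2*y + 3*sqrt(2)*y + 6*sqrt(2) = (y + 2)*(y + 3*sqrt(2))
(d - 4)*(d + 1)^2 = d^3 - 2*d^2 - 7*d - 4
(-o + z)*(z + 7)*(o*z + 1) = -o^2*z^2 - 7*o^2*z + o*z^3 + 7*o*z^2 - o*z - 7*o + z^2 + 7*z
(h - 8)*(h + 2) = h^2 - 6*h - 16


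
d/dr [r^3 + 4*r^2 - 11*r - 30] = 3*r^2 + 8*r - 11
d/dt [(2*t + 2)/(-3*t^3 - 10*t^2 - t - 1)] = 2*t*(6*t^2 + 19*t + 20)/(9*t^6 + 60*t^5 + 106*t^4 + 26*t^3 + 21*t^2 + 2*t + 1)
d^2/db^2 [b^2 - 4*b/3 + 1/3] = 2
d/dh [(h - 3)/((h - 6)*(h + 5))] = (-h^2 + 6*h - 33)/(h^4 - 2*h^3 - 59*h^2 + 60*h + 900)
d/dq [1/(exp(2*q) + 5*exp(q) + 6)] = (-2*exp(q) - 5)*exp(q)/(exp(2*q) + 5*exp(q) + 6)^2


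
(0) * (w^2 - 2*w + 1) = 0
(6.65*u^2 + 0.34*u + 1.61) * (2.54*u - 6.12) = 16.891*u^3 - 39.8344*u^2 + 2.0086*u - 9.8532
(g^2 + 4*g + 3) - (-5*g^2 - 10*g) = 6*g^2 + 14*g + 3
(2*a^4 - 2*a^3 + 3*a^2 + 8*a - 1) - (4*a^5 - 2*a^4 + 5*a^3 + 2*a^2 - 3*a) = -4*a^5 + 4*a^4 - 7*a^3 + a^2 + 11*a - 1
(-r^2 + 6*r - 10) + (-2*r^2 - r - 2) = -3*r^2 + 5*r - 12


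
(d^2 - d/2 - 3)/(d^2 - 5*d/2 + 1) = (2*d + 3)/(2*d - 1)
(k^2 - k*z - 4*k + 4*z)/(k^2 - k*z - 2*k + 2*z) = (k - 4)/(k - 2)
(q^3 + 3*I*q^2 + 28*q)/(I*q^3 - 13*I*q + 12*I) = q*(-I*q^2 + 3*q - 28*I)/(q^3 - 13*q + 12)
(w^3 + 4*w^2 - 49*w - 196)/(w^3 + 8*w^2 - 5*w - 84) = (w - 7)/(w - 3)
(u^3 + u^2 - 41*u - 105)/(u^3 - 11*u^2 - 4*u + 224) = (u^2 + 8*u + 15)/(u^2 - 4*u - 32)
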